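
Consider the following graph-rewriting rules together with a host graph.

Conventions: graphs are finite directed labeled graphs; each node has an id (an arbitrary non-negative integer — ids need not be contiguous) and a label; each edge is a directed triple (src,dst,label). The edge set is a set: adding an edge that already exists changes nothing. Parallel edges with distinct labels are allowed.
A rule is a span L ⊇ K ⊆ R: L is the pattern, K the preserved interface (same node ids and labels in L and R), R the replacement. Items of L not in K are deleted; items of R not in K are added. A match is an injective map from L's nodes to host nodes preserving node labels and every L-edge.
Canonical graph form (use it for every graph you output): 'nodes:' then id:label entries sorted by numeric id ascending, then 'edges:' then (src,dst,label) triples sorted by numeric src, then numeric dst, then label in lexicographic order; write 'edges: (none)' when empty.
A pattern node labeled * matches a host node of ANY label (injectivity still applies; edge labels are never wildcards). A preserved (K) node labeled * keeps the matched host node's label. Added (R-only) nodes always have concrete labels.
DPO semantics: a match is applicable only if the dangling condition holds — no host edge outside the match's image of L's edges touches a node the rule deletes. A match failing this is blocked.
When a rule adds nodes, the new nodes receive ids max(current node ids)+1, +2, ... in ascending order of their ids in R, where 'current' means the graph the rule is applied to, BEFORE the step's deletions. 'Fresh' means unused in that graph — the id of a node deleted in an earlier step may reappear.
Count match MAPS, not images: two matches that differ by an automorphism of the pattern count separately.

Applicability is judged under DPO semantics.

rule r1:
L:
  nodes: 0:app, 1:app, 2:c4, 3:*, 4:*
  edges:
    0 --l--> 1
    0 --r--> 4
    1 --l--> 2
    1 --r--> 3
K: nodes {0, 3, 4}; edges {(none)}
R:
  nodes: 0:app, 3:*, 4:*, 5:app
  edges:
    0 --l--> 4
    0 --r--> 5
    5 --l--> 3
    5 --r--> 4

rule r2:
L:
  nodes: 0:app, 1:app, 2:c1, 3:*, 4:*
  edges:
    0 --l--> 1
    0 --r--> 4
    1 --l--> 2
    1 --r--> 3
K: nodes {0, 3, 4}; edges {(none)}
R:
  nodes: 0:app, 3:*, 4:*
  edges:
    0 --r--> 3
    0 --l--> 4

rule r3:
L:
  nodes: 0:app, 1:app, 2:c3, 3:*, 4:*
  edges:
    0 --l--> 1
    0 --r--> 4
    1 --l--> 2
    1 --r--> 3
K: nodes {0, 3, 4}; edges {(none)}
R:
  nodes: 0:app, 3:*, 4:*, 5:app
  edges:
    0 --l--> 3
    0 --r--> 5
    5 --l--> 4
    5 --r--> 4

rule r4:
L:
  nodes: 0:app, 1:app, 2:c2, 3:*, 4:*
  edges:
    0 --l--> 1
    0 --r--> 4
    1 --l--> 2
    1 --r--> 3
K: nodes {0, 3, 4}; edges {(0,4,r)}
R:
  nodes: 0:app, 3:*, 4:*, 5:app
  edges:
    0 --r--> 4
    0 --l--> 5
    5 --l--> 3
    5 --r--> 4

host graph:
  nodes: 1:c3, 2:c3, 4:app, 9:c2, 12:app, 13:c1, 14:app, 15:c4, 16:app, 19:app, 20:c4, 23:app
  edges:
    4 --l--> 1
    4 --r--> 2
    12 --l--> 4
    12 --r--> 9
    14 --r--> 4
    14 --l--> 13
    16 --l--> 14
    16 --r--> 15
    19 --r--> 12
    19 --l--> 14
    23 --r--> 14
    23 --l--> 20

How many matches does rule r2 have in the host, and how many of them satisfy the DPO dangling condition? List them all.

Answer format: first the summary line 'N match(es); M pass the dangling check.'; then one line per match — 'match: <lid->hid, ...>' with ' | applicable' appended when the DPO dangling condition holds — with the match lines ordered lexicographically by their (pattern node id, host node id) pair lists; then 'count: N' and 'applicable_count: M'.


2 match(es); 0 pass the dangling check.
match: 0->16, 1->14, 2->13, 3->4, 4->15
match: 0->19, 1->14, 2->13, 3->4, 4->12
count: 2
applicable_count: 0


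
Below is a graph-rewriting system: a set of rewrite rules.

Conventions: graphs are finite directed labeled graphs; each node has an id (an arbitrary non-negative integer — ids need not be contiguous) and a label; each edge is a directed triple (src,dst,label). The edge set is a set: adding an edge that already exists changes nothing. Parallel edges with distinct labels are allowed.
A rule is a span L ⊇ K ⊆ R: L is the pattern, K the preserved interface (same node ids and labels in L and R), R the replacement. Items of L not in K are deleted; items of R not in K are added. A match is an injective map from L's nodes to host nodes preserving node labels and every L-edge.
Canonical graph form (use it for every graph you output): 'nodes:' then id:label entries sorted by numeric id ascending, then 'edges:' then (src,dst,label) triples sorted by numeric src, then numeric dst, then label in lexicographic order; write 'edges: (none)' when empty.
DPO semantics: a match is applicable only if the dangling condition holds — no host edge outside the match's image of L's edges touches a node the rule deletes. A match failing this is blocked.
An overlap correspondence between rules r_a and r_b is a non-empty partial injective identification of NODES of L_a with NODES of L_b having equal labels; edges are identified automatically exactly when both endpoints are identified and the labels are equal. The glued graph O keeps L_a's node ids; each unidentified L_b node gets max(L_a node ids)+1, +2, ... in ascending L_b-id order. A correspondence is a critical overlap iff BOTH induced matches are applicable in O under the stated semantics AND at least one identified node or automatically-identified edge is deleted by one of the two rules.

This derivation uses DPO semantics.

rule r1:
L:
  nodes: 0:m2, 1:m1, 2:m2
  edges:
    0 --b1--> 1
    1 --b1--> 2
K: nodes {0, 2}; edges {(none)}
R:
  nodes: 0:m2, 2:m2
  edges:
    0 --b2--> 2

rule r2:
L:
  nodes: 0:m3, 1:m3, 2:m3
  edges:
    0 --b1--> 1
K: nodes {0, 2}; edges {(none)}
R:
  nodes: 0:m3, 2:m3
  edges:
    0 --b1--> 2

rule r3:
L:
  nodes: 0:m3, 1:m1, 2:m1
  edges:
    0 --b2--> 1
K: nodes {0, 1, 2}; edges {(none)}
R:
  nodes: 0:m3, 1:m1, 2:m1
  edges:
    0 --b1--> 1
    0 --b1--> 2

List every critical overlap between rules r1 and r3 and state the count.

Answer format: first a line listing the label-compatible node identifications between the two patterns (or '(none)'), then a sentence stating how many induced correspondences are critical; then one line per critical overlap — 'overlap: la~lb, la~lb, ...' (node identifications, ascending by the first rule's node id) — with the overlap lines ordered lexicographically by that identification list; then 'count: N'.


label-compatible node identifications between L(r1) and L(r3): 1~1, 1~2
1 of the induced correspondences is a critical overlap of r1 and r3.
overlap: 1~2
count: 1


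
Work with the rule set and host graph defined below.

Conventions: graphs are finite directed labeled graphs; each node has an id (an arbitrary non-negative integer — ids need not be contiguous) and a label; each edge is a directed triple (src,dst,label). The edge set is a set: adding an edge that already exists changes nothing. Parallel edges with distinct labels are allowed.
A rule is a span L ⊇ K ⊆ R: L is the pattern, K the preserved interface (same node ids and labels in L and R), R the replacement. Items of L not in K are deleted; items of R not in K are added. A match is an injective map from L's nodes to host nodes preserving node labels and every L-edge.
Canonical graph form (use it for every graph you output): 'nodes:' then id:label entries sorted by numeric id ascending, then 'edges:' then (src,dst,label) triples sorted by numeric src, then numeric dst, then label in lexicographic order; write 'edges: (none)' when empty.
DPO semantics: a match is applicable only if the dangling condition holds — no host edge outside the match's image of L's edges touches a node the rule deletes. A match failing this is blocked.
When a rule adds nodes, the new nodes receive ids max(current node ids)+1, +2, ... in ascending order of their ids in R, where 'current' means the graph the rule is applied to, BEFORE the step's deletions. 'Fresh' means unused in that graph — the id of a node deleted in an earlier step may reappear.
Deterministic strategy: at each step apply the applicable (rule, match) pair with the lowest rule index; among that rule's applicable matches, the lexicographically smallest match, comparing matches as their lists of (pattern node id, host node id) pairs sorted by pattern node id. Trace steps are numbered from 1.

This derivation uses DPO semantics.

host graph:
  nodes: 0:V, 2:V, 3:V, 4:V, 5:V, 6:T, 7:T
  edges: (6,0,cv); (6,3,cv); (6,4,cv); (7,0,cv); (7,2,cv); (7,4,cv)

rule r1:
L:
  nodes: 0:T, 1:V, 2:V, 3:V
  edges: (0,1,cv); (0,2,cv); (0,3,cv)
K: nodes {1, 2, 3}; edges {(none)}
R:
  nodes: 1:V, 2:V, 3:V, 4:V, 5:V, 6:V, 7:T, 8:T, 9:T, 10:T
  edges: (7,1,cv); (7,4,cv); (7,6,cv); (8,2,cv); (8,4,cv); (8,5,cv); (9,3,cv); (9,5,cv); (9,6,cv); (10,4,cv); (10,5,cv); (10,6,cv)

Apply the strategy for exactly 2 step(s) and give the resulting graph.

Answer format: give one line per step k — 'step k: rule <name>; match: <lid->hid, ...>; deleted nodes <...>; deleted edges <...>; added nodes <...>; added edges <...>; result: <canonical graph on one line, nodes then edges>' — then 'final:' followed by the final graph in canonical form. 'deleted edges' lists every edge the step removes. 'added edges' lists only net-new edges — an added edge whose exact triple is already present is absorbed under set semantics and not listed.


step 1: rule r1; match: 0->6, 1->0, 2->3, 3->4; deleted nodes 6; deleted edges (6,0,cv); (6,3,cv); (6,4,cv); added nodes 8, 9, 10, 11, 12, 13, 14; added edges (11,0,cv); (11,8,cv); (11,10,cv); (12,3,cv); (12,8,cv); (12,9,cv); (13,4,cv); (13,9,cv); (13,10,cv); (14,8,cv); (14,9,cv); (14,10,cv); result: nodes: 0:V, 2:V, 3:V, 4:V, 5:V, 7:T, 8:V, 9:V, 10:V, 11:T, 12:T, 13:T, 14:T edges: (7,0,cv); (7,2,cv); (7,4,cv); (11,0,cv); (11,8,cv); (11,10,cv); (12,3,cv); (12,8,cv); (12,9,cv); (13,4,cv); (13,9,cv); (13,10,cv); (14,8,cv); (14,9,cv); (14,10,cv)
step 2: rule r1; match: 0->7, 1->0, 2->2, 3->4; deleted nodes 7; deleted edges (7,0,cv); (7,2,cv); (7,4,cv); added nodes 15, 16, 17, 18, 19, 20, 21; added edges (18,0,cv); (18,15,cv); (18,17,cv); (19,2,cv); (19,15,cv); (19,16,cv); (20,4,cv); (20,16,cv); (20,17,cv); (21,15,cv); (21,16,cv); (21,17,cv); result: nodes: 0:V, 2:V, 3:V, 4:V, 5:V, 8:V, 9:V, 10:V, 11:T, 12:T, 13:T, 14:T, 15:V, 16:V, 17:V, 18:T, 19:T, 20:T, 21:T edges: (11,0,cv); (11,8,cv); (11,10,cv); (12,3,cv); (12,8,cv); (12,9,cv); (13,4,cv); (13,9,cv); (13,10,cv); (14,8,cv); (14,9,cv); (14,10,cv); (18,0,cv); (18,15,cv); (18,17,cv); (19,2,cv); (19,15,cv); (19,16,cv); (20,4,cv); (20,16,cv); (20,17,cv); (21,15,cv); (21,16,cv); (21,17,cv)
final:
nodes: 0:V, 2:V, 3:V, 4:V, 5:V, 8:V, 9:V, 10:V, 11:T, 12:T, 13:T, 14:T, 15:V, 16:V, 17:V, 18:T, 19:T, 20:T, 21:T
edges: (11,0,cv); (11,8,cv); (11,10,cv); (12,3,cv); (12,8,cv); (12,9,cv); (13,4,cv); (13,9,cv); (13,10,cv); (14,8,cv); (14,9,cv); (14,10,cv); (18,0,cv); (18,15,cv); (18,17,cv); (19,2,cv); (19,15,cv); (19,16,cv); (20,4,cv); (20,16,cv); (20,17,cv); (21,15,cv); (21,16,cv); (21,17,cv)


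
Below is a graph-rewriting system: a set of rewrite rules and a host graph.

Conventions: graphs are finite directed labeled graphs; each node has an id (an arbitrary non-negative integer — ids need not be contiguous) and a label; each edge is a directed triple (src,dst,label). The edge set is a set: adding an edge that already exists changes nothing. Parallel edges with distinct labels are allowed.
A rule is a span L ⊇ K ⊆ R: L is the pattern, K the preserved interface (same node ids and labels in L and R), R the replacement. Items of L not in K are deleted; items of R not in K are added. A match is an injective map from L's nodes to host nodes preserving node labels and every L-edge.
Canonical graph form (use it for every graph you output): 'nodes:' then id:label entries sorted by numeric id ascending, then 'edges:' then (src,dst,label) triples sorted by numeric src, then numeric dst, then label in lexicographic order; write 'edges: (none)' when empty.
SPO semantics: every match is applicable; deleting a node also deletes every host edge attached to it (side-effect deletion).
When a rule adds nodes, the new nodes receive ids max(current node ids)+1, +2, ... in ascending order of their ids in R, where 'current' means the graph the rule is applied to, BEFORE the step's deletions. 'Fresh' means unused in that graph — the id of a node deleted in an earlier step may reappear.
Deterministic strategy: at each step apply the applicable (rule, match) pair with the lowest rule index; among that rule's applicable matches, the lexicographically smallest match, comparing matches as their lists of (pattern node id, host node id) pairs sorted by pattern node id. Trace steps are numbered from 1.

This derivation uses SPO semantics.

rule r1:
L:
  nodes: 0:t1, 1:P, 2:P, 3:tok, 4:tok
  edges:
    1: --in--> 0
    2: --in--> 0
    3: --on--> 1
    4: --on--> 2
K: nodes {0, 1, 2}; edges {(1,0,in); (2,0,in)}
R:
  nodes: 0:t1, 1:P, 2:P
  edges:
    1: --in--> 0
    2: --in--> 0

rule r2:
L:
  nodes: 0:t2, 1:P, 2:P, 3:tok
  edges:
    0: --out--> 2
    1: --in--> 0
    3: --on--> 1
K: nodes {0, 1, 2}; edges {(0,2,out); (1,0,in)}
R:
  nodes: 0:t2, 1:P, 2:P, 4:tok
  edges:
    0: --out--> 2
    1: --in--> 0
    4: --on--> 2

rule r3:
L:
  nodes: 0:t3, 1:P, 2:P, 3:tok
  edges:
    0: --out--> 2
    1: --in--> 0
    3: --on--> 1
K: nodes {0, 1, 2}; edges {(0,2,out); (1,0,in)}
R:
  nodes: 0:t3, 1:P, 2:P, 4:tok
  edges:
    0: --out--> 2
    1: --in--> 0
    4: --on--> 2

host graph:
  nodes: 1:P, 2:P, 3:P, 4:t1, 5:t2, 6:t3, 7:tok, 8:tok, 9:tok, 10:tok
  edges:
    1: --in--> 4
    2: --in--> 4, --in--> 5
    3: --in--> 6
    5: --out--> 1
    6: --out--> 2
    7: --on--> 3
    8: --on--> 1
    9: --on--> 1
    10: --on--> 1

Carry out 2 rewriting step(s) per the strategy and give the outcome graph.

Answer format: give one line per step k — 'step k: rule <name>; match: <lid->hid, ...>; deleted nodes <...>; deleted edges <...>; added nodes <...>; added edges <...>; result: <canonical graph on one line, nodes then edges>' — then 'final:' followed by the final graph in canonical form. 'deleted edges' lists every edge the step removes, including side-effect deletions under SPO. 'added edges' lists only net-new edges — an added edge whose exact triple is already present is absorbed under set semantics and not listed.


step 1: rule r3; match: 0->6, 1->3, 2->2, 3->7; deleted nodes 7; deleted edges (7,3,on); added nodes 11; added edges (11,2,on); result: nodes: 1:P, 2:P, 3:P, 4:t1, 5:t2, 6:t3, 8:tok, 9:tok, 10:tok, 11:tok edges: (1,4,in); (2,4,in); (2,5,in); (3,6,in); (5,1,out); (6,2,out); (8,1,on); (9,1,on); (10,1,on); (11,2,on)
step 2: rule r1; match: 0->4, 1->1, 2->2, 3->8, 4->11; deleted nodes 8, 11; deleted edges (8,1,on); (11,2,on); added nodes (none); added edges (none); result: nodes: 1:P, 2:P, 3:P, 4:t1, 5:t2, 6:t3, 9:tok, 10:tok edges: (1,4,in); (2,4,in); (2,5,in); (3,6,in); (5,1,out); (6,2,out); (9,1,on); (10,1,on)
final:
nodes: 1:P, 2:P, 3:P, 4:t1, 5:t2, 6:t3, 9:tok, 10:tok
edges: (1,4,in); (2,4,in); (2,5,in); (3,6,in); (5,1,out); (6,2,out); (9,1,on); (10,1,on)


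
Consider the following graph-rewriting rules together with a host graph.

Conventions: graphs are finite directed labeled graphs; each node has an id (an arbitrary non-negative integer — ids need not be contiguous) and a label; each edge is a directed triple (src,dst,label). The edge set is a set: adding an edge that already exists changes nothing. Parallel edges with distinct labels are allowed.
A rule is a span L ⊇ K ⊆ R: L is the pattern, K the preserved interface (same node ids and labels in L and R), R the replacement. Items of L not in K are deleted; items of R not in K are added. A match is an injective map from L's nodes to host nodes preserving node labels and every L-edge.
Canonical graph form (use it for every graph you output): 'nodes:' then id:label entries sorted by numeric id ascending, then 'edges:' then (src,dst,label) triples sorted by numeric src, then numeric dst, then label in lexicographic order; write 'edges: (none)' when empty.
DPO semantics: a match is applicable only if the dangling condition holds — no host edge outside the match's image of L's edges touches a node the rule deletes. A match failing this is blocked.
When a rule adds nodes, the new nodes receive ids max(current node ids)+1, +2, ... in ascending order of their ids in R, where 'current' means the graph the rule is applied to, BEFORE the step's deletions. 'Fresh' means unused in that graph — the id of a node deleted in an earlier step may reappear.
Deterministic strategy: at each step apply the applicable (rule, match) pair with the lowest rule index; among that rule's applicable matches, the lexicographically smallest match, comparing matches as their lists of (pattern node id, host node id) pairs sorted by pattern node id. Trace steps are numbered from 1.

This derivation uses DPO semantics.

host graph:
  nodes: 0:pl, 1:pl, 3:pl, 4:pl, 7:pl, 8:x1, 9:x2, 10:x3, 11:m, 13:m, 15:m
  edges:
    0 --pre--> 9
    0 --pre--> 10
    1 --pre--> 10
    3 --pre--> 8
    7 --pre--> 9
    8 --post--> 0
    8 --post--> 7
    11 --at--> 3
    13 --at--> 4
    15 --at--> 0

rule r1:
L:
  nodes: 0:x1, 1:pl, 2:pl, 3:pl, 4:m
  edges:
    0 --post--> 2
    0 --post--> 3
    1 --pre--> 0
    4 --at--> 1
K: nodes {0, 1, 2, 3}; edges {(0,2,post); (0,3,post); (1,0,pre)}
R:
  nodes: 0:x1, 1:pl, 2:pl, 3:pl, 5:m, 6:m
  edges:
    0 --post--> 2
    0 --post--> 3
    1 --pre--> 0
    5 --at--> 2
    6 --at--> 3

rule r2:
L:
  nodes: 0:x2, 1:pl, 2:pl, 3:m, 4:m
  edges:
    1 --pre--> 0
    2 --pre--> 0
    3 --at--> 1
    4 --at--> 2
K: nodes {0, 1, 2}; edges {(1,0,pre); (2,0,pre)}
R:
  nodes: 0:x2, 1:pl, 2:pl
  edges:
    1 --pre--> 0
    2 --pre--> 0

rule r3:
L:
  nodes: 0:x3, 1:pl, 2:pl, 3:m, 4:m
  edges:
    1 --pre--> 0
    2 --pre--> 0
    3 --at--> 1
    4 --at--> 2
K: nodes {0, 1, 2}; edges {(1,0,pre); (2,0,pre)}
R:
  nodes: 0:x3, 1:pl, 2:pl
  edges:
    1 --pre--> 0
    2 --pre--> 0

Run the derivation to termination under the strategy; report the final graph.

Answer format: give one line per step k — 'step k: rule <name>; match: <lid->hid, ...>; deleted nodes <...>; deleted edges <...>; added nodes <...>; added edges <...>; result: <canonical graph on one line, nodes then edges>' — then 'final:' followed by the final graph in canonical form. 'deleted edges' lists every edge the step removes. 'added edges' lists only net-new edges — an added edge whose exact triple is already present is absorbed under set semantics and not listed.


step 1: rule r1; match: 0->8, 1->3, 2->0, 3->7, 4->11; deleted nodes 11; deleted edges (11,3,at); added nodes 16, 17; added edges (16,0,at); (17,7,at); result: nodes: 0:pl, 1:pl, 3:pl, 4:pl, 7:pl, 8:x1, 9:x2, 10:x3, 13:m, 15:m, 16:m, 17:m edges: (0,9,pre); (0,10,pre); (1,10,pre); (3,8,pre); (7,9,pre); (8,0,post); (8,7,post); (13,4,at); (15,0,at); (16,0,at); (17,7,at)
step 2: rule r2; match: 0->9, 1->0, 2->7, 3->15, 4->17; deleted nodes 15, 17; deleted edges (15,0,at); (17,7,at); added nodes (none); added edges (none); result: nodes: 0:pl, 1:pl, 3:pl, 4:pl, 7:pl, 8:x1, 9:x2, 10:x3, 13:m, 16:m edges: (0,9,pre); (0,10,pre); (1,10,pre); (3,8,pre); (7,9,pre); (8,0,post); (8,7,post); (13,4,at); (16,0,at)
final:
nodes: 0:pl, 1:pl, 3:pl, 4:pl, 7:pl, 8:x1, 9:x2, 10:x3, 13:m, 16:m
edges: (0,9,pre); (0,10,pre); (1,10,pre); (3,8,pre); (7,9,pre); (8,0,post); (8,7,post); (13,4,at); (16,0,at)


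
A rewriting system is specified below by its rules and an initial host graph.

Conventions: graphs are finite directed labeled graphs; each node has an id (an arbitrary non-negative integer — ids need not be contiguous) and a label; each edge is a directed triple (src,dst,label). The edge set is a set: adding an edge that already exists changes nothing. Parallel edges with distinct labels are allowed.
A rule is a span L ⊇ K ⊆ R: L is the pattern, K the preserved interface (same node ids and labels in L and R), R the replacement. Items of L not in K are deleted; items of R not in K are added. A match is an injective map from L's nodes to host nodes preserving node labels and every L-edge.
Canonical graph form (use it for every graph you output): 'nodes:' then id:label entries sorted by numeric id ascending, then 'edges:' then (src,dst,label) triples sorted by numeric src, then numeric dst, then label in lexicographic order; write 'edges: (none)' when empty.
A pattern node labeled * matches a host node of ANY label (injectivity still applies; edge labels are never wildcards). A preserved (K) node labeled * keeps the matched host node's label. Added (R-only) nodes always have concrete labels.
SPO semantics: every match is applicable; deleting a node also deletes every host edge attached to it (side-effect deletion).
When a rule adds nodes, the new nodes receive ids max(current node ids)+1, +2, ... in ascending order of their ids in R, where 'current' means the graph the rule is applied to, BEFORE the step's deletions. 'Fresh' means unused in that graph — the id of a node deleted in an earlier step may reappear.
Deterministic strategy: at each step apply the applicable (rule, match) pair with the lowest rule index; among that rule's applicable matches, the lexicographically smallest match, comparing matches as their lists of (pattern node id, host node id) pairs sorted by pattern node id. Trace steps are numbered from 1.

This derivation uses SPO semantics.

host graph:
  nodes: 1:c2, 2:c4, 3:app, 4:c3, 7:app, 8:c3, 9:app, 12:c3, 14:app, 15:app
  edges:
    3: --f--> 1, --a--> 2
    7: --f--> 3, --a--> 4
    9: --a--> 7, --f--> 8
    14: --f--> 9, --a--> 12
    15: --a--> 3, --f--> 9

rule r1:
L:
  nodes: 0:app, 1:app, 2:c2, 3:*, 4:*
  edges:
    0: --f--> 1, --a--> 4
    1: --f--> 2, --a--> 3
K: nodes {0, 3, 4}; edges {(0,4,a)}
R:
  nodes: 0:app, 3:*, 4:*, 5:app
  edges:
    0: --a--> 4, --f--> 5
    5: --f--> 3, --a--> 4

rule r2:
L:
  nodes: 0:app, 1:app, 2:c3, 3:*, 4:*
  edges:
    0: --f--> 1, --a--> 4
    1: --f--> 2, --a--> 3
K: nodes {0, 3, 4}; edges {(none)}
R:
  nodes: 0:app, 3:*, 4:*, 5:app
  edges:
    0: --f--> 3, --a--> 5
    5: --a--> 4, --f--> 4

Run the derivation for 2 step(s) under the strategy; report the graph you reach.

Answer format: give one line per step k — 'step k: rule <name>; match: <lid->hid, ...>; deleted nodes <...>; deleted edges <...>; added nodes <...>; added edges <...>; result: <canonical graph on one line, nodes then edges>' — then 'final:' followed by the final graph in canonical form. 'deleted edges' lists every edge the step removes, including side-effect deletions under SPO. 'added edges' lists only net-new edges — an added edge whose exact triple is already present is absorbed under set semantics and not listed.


step 1: rule r1; match: 0->7, 1->3, 2->1, 3->2, 4->4; deleted nodes 1, 3; deleted edges (3,1,f); (3,2,a); (7,3,f); (15,3,a); added nodes 16; added edges (7,16,f); (16,2,f); (16,4,a); result: nodes: 2:c4, 4:c3, 7:app, 8:c3, 9:app, 12:c3, 14:app, 15:app, 16:app edges: (7,4,a); (7,16,f); (9,7,a); (9,8,f); (14,9,f); (14,12,a); (15,9,f); (16,2,f); (16,4,a)
step 2: rule r2; match: 0->14, 1->9, 2->8, 3->7, 4->12; deleted nodes 8, 9; deleted edges (9,7,a); (9,8,f); (14,9,f); (14,12,a); (15,9,f); added nodes 17; added edges (14,7,f); (14,17,a); (17,12,a); (17,12,f); result: nodes: 2:c4, 4:c3, 7:app, 12:c3, 14:app, 15:app, 16:app, 17:app edges: (7,4,a); (7,16,f); (14,7,f); (14,17,a); (16,2,f); (16,4,a); (17,12,a); (17,12,f)
final:
nodes: 2:c4, 4:c3, 7:app, 12:c3, 14:app, 15:app, 16:app, 17:app
edges: (7,4,a); (7,16,f); (14,7,f); (14,17,a); (16,2,f); (16,4,a); (17,12,a); (17,12,f)


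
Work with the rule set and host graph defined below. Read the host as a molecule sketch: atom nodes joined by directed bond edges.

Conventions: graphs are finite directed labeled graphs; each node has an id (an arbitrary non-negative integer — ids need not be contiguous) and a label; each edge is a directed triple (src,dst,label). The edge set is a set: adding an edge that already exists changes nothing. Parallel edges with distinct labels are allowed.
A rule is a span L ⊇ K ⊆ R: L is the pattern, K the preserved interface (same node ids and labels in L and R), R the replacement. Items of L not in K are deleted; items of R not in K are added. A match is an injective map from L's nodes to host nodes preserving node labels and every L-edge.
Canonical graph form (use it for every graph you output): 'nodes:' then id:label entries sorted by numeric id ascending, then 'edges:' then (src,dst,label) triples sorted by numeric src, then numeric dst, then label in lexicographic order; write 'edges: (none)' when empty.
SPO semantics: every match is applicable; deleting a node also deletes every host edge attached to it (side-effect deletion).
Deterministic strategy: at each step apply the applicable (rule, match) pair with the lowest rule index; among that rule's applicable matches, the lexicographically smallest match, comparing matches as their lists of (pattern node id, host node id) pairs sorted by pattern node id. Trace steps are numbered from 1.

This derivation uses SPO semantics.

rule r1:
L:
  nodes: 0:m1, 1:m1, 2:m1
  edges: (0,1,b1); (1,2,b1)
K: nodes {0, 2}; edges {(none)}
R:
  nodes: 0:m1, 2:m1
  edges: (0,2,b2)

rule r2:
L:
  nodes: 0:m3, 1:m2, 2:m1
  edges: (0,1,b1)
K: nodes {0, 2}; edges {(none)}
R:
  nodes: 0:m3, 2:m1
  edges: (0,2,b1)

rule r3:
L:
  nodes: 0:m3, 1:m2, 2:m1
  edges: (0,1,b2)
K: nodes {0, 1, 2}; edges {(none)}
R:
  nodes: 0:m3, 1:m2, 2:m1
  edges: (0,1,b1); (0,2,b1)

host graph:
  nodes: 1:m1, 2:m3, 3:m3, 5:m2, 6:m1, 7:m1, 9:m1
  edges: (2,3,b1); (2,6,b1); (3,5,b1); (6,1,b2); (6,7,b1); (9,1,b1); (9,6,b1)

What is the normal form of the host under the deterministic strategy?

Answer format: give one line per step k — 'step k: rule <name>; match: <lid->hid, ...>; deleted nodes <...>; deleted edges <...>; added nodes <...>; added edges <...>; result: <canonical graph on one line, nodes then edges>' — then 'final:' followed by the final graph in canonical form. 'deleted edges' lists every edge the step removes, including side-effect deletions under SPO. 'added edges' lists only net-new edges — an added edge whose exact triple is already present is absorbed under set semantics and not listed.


step 1: rule r1; match: 0->9, 1->6, 2->7; deleted nodes 6; deleted edges (2,6,b1); (6,1,b2); (6,7,b1); (9,6,b1); added nodes (none); added edges (9,7,b2); result: nodes: 1:m1, 2:m3, 3:m3, 5:m2, 7:m1, 9:m1 edges: (2,3,b1); (3,5,b1); (9,1,b1); (9,7,b2)
step 2: rule r2; match: 0->3, 1->5, 2->1; deleted nodes 5; deleted edges (3,5,b1); added nodes (none); added edges (3,1,b1); result: nodes: 1:m1, 2:m3, 3:m3, 7:m1, 9:m1 edges: (2,3,b1); (3,1,b1); (9,1,b1); (9,7,b2)
final:
nodes: 1:m1, 2:m3, 3:m3, 7:m1, 9:m1
edges: (2,3,b1); (3,1,b1); (9,1,b1); (9,7,b2)


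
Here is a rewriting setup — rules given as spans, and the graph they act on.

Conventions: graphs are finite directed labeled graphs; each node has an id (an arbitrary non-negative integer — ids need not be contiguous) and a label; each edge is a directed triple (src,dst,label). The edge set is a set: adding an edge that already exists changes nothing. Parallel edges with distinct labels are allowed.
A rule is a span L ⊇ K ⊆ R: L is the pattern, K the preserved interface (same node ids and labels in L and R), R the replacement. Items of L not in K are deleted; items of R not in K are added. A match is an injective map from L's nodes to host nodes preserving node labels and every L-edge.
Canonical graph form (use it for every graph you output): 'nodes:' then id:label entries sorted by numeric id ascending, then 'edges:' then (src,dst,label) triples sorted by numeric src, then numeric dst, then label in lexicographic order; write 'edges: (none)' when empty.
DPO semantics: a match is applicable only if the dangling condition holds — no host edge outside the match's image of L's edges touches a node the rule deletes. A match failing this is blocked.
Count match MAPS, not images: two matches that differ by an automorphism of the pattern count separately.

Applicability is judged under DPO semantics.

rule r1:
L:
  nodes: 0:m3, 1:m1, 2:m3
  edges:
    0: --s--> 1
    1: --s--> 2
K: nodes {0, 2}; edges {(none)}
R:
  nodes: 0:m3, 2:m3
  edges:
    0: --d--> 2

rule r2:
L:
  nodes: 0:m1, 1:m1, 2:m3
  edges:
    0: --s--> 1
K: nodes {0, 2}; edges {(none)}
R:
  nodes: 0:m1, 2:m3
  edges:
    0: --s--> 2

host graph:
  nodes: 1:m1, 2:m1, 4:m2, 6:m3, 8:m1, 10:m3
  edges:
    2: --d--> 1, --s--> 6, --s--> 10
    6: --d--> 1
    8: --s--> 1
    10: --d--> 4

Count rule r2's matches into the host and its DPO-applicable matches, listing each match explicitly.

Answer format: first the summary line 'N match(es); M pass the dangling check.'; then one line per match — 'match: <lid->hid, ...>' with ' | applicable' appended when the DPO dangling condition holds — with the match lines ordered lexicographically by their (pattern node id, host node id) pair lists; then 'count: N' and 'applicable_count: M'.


2 match(es); 0 pass the dangling check.
match: 0->8, 1->1, 2->6
match: 0->8, 1->1, 2->10
count: 2
applicable_count: 0


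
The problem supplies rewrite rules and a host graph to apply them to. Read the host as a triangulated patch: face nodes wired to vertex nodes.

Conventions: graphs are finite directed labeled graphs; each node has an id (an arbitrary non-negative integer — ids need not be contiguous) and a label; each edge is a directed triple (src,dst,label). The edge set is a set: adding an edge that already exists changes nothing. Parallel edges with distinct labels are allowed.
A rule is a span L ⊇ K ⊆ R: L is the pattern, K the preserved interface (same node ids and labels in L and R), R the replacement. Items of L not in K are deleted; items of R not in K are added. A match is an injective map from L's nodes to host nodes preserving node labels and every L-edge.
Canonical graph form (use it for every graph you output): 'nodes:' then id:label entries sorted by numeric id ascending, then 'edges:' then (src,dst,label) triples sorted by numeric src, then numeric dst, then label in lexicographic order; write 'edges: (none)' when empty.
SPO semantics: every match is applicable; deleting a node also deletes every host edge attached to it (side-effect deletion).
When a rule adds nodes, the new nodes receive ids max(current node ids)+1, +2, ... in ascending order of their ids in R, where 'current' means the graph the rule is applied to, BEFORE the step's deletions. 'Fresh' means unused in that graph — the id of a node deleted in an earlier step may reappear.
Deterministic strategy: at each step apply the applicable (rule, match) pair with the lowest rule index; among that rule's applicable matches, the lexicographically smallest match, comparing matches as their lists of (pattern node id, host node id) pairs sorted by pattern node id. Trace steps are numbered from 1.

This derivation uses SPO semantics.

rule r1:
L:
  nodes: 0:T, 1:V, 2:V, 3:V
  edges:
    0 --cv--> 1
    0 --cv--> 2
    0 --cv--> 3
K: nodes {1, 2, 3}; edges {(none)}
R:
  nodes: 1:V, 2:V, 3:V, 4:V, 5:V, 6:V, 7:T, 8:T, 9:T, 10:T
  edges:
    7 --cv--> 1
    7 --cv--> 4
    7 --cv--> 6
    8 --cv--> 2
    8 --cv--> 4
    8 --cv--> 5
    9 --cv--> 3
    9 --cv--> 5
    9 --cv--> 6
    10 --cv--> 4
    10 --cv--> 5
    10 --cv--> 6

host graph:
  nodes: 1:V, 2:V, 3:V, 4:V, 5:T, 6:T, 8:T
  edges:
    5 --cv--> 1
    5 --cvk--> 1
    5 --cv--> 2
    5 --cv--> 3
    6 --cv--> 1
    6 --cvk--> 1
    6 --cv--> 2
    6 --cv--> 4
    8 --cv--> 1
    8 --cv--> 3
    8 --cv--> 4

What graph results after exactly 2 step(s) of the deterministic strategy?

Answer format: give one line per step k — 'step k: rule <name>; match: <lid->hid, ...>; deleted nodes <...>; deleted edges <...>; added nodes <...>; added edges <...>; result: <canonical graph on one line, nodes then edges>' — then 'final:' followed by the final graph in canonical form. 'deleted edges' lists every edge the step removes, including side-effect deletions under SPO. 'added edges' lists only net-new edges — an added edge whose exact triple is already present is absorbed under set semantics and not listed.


step 1: rule r1; match: 0->5, 1->1, 2->2, 3->3; deleted nodes 5; deleted edges (5,1,cv); (5,1,cvk); (5,2,cv); (5,3,cv); added nodes 9, 10, 11, 12, 13, 14, 15; added edges (12,1,cv); (12,9,cv); (12,11,cv); (13,2,cv); (13,9,cv); (13,10,cv); (14,3,cv); (14,10,cv); (14,11,cv); (15,9,cv); (15,10,cv); (15,11,cv); result: nodes: 1:V, 2:V, 3:V, 4:V, 6:T, 8:T, 9:V, 10:V, 11:V, 12:T, 13:T, 14:T, 15:T edges: (6,1,cv); (6,1,cvk); (6,2,cv); (6,4,cv); (8,1,cv); (8,3,cv); (8,4,cv); (12,1,cv); (12,9,cv); (12,11,cv); (13,2,cv); (13,9,cv); (13,10,cv); (14,3,cv); (14,10,cv); (14,11,cv); (15,9,cv); (15,10,cv); (15,11,cv)
step 2: rule r1; match: 0->6, 1->1, 2->2, 3->4; deleted nodes 6; deleted edges (6,1,cv); (6,1,cvk); (6,2,cv); (6,4,cv); added nodes 16, 17, 18, 19, 20, 21, 22; added edges (19,1,cv); (19,16,cv); (19,18,cv); (20,2,cv); (20,16,cv); (20,17,cv); (21,4,cv); (21,17,cv); (21,18,cv); (22,16,cv); (22,17,cv); (22,18,cv); result: nodes: 1:V, 2:V, 3:V, 4:V, 8:T, 9:V, 10:V, 11:V, 12:T, 13:T, 14:T, 15:T, 16:V, 17:V, 18:V, 19:T, 20:T, 21:T, 22:T edges: (8,1,cv); (8,3,cv); (8,4,cv); (12,1,cv); (12,9,cv); (12,11,cv); (13,2,cv); (13,9,cv); (13,10,cv); (14,3,cv); (14,10,cv); (14,11,cv); (15,9,cv); (15,10,cv); (15,11,cv); (19,1,cv); (19,16,cv); (19,18,cv); (20,2,cv); (20,16,cv); (20,17,cv); (21,4,cv); (21,17,cv); (21,18,cv); (22,16,cv); (22,17,cv); (22,18,cv)
final:
nodes: 1:V, 2:V, 3:V, 4:V, 8:T, 9:V, 10:V, 11:V, 12:T, 13:T, 14:T, 15:T, 16:V, 17:V, 18:V, 19:T, 20:T, 21:T, 22:T
edges: (8,1,cv); (8,3,cv); (8,4,cv); (12,1,cv); (12,9,cv); (12,11,cv); (13,2,cv); (13,9,cv); (13,10,cv); (14,3,cv); (14,10,cv); (14,11,cv); (15,9,cv); (15,10,cv); (15,11,cv); (19,1,cv); (19,16,cv); (19,18,cv); (20,2,cv); (20,16,cv); (20,17,cv); (21,4,cv); (21,17,cv); (21,18,cv); (22,16,cv); (22,17,cv); (22,18,cv)


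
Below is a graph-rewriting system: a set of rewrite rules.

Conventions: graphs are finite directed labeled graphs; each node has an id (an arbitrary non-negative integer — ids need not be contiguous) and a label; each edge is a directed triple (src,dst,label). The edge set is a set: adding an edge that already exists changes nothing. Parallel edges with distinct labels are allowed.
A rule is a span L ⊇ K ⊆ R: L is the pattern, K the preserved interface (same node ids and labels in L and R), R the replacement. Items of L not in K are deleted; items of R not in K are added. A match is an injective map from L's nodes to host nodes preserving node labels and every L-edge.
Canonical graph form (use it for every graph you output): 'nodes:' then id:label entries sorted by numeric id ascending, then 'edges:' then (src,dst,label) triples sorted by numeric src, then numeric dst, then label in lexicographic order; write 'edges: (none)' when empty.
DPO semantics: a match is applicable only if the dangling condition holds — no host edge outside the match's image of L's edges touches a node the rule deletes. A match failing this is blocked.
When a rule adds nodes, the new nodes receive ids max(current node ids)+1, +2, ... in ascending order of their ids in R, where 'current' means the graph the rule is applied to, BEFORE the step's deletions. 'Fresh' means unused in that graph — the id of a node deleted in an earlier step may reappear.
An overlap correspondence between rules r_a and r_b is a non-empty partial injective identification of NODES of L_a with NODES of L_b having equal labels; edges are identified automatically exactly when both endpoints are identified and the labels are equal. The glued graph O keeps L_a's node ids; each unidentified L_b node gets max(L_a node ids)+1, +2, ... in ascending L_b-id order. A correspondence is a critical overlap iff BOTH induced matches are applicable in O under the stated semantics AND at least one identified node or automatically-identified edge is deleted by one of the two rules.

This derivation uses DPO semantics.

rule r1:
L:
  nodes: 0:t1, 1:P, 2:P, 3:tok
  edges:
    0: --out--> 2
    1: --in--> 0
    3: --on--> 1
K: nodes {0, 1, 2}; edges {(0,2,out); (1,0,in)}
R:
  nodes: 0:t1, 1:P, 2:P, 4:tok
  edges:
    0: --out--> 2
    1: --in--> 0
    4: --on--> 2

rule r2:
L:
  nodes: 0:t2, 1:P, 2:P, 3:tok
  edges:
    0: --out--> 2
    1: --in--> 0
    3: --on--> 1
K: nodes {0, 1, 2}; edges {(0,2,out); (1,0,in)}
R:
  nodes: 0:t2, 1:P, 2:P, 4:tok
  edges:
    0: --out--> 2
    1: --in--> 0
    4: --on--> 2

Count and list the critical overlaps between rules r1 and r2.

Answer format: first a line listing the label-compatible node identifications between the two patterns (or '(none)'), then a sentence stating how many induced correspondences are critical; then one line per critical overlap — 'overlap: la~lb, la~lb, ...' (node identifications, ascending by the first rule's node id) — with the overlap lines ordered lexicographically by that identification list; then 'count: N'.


label-compatible node identifications between L(r1) and L(r2): 1~1, 1~2, 2~1, 2~2, 3~3
2 of the induced correspondences are critical overlaps of r1 and r2.
overlap: 1~1, 2~2, 3~3
overlap: 1~1, 3~3
count: 2


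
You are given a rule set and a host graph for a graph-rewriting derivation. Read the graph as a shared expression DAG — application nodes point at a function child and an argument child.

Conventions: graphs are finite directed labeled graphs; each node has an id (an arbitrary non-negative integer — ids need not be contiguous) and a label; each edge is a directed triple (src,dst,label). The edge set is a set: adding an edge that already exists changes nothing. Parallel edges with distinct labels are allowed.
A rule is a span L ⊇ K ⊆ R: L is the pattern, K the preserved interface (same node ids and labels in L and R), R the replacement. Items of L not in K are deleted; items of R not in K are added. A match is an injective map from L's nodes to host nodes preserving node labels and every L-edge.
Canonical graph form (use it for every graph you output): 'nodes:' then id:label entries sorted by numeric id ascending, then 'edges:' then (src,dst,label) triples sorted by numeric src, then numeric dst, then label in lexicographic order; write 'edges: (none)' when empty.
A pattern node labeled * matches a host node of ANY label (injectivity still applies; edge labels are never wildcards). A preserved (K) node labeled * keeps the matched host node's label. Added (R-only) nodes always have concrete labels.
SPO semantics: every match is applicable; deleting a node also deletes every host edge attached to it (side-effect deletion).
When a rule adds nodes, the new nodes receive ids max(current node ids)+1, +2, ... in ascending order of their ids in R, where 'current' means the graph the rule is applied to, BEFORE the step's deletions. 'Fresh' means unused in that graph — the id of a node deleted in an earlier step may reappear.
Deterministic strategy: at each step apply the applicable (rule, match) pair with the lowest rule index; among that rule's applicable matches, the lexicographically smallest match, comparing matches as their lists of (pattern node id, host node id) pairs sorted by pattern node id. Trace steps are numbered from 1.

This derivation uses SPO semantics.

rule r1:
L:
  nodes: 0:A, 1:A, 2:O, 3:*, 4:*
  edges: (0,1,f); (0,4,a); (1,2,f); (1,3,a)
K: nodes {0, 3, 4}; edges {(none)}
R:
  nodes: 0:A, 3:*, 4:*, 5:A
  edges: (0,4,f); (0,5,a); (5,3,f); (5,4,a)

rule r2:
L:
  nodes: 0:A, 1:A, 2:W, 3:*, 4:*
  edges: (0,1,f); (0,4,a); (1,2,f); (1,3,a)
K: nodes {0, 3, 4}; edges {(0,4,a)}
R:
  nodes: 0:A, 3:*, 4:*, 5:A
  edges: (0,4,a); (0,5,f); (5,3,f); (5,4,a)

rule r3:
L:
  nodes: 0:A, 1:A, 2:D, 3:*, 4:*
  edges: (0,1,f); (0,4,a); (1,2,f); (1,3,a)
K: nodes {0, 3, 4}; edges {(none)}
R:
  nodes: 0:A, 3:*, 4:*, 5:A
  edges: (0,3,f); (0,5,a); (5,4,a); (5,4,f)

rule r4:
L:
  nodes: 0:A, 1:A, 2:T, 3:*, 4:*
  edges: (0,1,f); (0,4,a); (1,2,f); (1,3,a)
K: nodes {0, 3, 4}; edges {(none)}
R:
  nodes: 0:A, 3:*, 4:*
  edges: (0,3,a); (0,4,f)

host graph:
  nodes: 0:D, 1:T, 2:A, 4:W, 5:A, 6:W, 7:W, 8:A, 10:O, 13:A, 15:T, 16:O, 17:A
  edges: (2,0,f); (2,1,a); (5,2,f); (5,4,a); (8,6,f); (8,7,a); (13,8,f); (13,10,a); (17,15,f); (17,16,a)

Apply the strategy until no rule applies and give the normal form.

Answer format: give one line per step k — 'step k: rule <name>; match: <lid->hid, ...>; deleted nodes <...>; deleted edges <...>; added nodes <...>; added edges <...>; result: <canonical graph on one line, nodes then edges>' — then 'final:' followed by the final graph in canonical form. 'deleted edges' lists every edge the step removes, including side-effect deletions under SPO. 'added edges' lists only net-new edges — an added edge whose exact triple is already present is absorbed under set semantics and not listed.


step 1: rule r2; match: 0->13, 1->8, 2->6, 3->7, 4->10; deleted nodes 6, 8; deleted edges (8,6,f); (8,7,a); (13,8,f); added nodes 18; added edges (13,18,f); (18,7,f); (18,10,a); result: nodes: 0:D, 1:T, 2:A, 4:W, 5:A, 7:W, 10:O, 13:A, 15:T, 16:O, 17:A, 18:A edges: (2,0,f); (2,1,a); (5,2,f); (5,4,a); (13,10,a); (13,18,f); (17,15,f); (17,16,a); (18,7,f); (18,10,a)
step 2: rule r3; match: 0->5, 1->2, 2->0, 3->1, 4->4; deleted nodes 0, 2; deleted edges (2,0,f); (2,1,a); (5,2,f); (5,4,a); added nodes 19; added edges (5,1,f); (5,19,a); (19,4,a); (19,4,f); result: nodes: 1:T, 4:W, 5:A, 7:W, 10:O, 13:A, 15:T, 16:O, 17:A, 18:A, 19:A edges: (5,1,f); (5,19,a); (13,10,a); (13,18,f); (17,15,f); (17,16,a); (18,7,f); (18,10,a); (19,4,a); (19,4,f)
final:
nodes: 1:T, 4:W, 5:A, 7:W, 10:O, 13:A, 15:T, 16:O, 17:A, 18:A, 19:A
edges: (5,1,f); (5,19,a); (13,10,a); (13,18,f); (17,15,f); (17,16,a); (18,7,f); (18,10,a); (19,4,a); (19,4,f)
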